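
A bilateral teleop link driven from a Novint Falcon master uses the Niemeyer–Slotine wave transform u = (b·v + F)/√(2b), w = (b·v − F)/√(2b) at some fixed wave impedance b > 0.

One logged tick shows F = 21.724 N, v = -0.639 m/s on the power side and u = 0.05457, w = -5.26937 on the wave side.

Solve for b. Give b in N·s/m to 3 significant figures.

b = 33.3 N·s/m

u + w = -5.21480;  u + w = √(2b)·v, so √(2b) = -5.21480/(-0.639) = 8.16088.
b = (√(2b))²/2 = 66.59990/2 = 33.29995.
(Check via u − w = 2F/√(2b): u − w = 5.32394, 2F/√(2b) = 5.32394.)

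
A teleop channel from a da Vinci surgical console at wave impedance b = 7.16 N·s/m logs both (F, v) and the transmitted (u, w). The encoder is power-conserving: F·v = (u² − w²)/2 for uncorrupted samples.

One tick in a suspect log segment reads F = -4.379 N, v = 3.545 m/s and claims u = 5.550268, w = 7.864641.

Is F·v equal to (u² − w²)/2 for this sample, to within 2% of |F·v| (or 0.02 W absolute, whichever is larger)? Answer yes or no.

F·v = (-4.379)×3.545 = -15.523555 W.
(u² − w²)/2 = (30.805475 − 61.852578)/2 = -15.523552 W.
|Δ| = 0.000003;  2% of max(1, |F·v|) = 0.310471.

yes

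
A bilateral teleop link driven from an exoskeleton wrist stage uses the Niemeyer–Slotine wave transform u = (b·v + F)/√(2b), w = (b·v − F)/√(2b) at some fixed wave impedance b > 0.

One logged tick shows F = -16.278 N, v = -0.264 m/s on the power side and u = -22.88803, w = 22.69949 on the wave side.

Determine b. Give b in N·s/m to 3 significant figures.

b = 0.255 N·s/m

u + w = -0.1885;  u + w = √(2b)·v, so √(2b) = -0.1885/(-0.264) = 0.7142.
b = (√(2b))²/2 = 0.5100/2 = 0.2550.
(Check via u − w = 2F/√(2b): u − w = -45.5875, 2F/√(2b) = -45.5860.)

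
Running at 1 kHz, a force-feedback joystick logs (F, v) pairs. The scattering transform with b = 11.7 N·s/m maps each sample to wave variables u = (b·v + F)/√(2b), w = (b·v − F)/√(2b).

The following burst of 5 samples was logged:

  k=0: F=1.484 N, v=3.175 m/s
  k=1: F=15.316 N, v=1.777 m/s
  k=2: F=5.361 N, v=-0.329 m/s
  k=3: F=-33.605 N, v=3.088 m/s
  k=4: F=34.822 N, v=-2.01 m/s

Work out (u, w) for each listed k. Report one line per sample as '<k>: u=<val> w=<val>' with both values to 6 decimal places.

k=0: b·v=11.7×3.175=37.147500; √(2b)=4.837355; u=(37.147500+1.484)/4.837355=7.986080, w=(37.147500−1.484)/4.837355=7.372521
k=1: b·v=11.7×1.777=20.790900; √(2b)=4.837355; u=(20.790900+15.316)/4.837355=7.464183, w=(20.790900−15.316)/4.837355=1.131796
k=2: b·v=11.7×(-0.329)=-3.849300; √(2b)=4.837355; u=(-3.849300+5.361)/4.837355=0.312506, w=(-3.849300−5.361)/4.837355=-1.903995
k=3: b·v=11.7×3.088=36.129600; √(2b)=4.837355; u=(36.129600+(-33.605))/4.837355=0.521897, w=(36.129600−(-33.605))/4.837355=14.415854
k=4: b·v=11.7×(-2.01)=-23.517000; √(2b)=4.837355; u=(-23.517000+34.822)/4.837355=2.337021, w=(-23.517000−34.822)/4.837355=-12.060104

0: u=7.986080 w=7.372521
1: u=7.464183 w=1.131796
2: u=0.312506 w=-1.903995
3: u=0.521897 w=14.415854
4: u=2.337021 w=-12.060104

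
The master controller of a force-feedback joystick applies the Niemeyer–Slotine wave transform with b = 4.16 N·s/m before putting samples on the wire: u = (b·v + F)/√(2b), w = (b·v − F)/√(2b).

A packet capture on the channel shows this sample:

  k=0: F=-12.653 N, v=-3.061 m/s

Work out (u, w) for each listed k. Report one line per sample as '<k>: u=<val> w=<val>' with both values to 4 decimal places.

0: u=-8.8013 w=-0.0280

k=0: b·v=4.16×(-3.061)=-12.7338; √(2b)=2.8844; u=(-12.7338+(-12.653))/2.8844=-8.8013, w=(-12.7338−(-12.653))/2.8844=-0.0280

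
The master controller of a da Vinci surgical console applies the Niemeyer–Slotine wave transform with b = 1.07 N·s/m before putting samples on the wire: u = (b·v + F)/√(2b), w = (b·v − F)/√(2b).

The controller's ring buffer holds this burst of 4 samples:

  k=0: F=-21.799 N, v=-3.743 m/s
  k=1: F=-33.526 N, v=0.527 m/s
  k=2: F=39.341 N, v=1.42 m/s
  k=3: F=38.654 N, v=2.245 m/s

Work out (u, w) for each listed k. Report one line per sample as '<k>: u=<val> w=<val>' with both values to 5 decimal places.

0: u=-17.63926 w=12.16372
1: u=-22.53243 w=23.30337
2: u=27.93159 w=-25.85431
3: u=28.06541 w=-24.78125

k=0: b·v=1.07×(-3.743)=-4.00501; √(2b)=1.46287; u=(-4.00501+(-21.799))/1.46287=-17.63926, w=(-4.00501−(-21.799))/1.46287=12.16372
k=1: b·v=1.07×0.527=0.56389; √(2b)=1.46287; u=(0.56389+(-33.526))/1.46287=-22.53243, w=(0.56389−(-33.526))/1.46287=23.30337
k=2: b·v=1.07×1.42=1.51940; √(2b)=1.46287; u=(1.51940+39.341)/1.46287=27.93159, w=(1.51940−39.341)/1.46287=-25.85431
k=3: b·v=1.07×2.245=2.40215; √(2b)=1.46287; u=(2.40215+38.654)/1.46287=28.06541, w=(2.40215−38.654)/1.46287=-24.78125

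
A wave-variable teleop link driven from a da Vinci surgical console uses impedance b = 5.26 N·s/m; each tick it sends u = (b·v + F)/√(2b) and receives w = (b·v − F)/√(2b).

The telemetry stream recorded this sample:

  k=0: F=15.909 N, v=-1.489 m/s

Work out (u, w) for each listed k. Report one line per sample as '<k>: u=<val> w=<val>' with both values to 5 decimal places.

0: u=2.49020 w=-7.31971

k=0: b·v=5.26×(-1.489)=-7.83214; √(2b)=3.24345; u=(-7.83214+15.909)/3.24345=2.49020, w=(-7.83214−15.909)/3.24345=-7.31971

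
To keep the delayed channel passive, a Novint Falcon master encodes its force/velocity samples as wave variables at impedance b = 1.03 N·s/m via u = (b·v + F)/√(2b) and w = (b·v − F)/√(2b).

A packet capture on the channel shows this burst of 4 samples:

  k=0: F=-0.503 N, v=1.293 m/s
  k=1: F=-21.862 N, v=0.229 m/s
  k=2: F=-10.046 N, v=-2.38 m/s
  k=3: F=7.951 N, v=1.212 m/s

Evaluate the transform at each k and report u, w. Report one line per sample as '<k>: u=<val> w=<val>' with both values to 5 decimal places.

k=0: b·v=1.03×1.293=1.33179; √(2b)=1.43527; u=(1.33179+(-0.503))/1.43527=0.57745, w=(1.33179−(-0.503))/1.43527=1.27836
k=1: b·v=1.03×0.229=0.23587; √(2b)=1.43527; u=(0.23587+(-21.862))/1.43527=-15.06764, w=(0.23587−(-21.862))/1.43527=15.39632
k=2: b·v=1.03×(-2.38)=-2.45140; √(2b)=1.43527; u=(-2.45140+(-10.046))/1.43527=-8.70735, w=(-2.45140−(-10.046))/1.43527=5.29141
k=3: b·v=1.03×1.212=1.24836; √(2b)=1.43527; u=(1.24836+7.951)/1.43527=6.40950, w=(1.24836−7.951)/1.43527=-4.66995

0: u=0.57745 w=1.27836
1: u=-15.06764 w=15.39632
2: u=-8.70735 w=5.29141
3: u=6.40950 w=-4.66995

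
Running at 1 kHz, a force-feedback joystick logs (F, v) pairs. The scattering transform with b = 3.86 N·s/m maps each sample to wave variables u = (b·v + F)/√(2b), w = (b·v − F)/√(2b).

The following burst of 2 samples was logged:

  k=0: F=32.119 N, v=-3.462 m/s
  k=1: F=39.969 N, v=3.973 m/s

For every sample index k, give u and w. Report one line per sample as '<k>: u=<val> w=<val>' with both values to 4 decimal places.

k=0: b·v=3.86×(-3.462)=-13.3633; √(2b)=2.7785; u=(-13.3633+32.119)/2.7785=6.7503, w=(-13.3633−32.119)/2.7785=-16.3694
k=1: b·v=3.86×3.973=15.3358; √(2b)=2.7785; u=(15.3358+39.969)/2.7785=19.9046, w=(15.3358−39.969)/2.7785=-8.8657

0: u=6.7503 w=-16.3694
1: u=19.9046 w=-8.8657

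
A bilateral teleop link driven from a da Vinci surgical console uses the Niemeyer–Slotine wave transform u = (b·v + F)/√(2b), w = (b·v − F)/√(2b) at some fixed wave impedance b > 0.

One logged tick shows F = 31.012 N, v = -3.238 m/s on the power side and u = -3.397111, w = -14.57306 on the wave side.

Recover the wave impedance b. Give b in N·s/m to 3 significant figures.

b = 15.4 N·s/m

u + w = -17.970171;  u + w = √(2b)·v, so √(2b) = -17.970171/(-3.238) = 5.549775.
b = (√(2b))²/2 = 30.800001/2 = 15.400001.
(Check via u − w = 2F/√(2b): u − w = 11.175949, 2F/√(2b) = 11.175949.)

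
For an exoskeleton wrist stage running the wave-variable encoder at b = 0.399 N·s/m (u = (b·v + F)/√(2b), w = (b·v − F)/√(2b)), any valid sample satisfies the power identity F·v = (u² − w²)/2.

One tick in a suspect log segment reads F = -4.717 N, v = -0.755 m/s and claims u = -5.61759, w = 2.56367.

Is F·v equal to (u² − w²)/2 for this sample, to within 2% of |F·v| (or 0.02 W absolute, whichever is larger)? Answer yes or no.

no

F·v = (-4.717)×(-0.755) = 3.5613 W.
(u² − w²)/2 = (31.5573 − 6.5724)/2 = 12.4925 W.
|Δ| = 8.9311;  2% of max(1, |F·v|) = 0.0712.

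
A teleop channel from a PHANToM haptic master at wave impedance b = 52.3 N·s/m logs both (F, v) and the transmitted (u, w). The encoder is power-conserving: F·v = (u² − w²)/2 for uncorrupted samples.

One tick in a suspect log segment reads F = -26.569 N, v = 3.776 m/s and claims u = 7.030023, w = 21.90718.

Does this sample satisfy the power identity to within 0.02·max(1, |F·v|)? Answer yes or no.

F·v = (-26.569)×3.776 = -100.324544 W.
(u² − w²)/2 = (49.421223 − 479.924536)/2 = -215.251656 W.
|Δ| = 114.927112;  2% of max(1, |F·v|) = 2.006491.

no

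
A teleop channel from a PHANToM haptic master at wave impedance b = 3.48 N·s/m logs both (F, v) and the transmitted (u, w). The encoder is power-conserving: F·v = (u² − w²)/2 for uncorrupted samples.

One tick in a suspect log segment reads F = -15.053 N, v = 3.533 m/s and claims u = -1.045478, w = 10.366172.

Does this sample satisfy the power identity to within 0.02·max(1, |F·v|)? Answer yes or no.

F·v = (-15.053)×3.533 = -53.182249 W.
(u² − w²)/2 = (1.093024 − 107.457522)/2 = -53.182249 W.
|Δ| = 0.000000;  2% of max(1, |F·v|) = 1.063645.

yes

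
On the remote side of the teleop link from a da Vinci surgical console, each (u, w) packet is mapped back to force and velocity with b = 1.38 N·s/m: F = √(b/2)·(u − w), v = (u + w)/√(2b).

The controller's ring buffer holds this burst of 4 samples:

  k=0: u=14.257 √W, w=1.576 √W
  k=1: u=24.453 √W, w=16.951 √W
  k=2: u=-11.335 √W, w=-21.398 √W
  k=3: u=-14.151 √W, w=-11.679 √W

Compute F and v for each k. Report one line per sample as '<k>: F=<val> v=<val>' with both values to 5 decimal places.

0: F=10.53363 v=9.53035
1: F=6.23163 v=24.92228
2: F=8.35896 v=-19.70295
3: F=-2.05340 v=-15.54783

k=0: u−w=12.68100, u+w=15.83300; √(b/2)=0.83066, √(2b)=1.66132; F=0.83066×12.681=10.53363, v=15.83300/1.66132=9.53035
k=1: u−w=7.50200, u+w=41.40400; √(b/2)=0.83066, √(2b)=1.66132; F=0.83066×7.502=6.23163, v=41.40400/1.66132=24.92228
k=2: u−w=10.06300, u+w=-32.73300; √(b/2)=0.83066, √(2b)=1.66132; F=0.83066×10.063=8.35896, v=-32.73300/1.66132=-19.70295
k=3: u−w=-2.47200, u+w=-25.83000; √(b/2)=0.83066, √(2b)=1.66132; F=0.83066×(-2.472)=-2.05340, v=-25.83000/1.66132=-15.54783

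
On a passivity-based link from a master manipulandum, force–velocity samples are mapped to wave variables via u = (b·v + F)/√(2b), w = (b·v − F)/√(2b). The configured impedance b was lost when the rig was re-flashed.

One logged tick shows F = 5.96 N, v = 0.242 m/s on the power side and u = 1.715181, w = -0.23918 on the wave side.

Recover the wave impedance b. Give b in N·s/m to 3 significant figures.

b = 18.6 N·s/m

u + w = 1.476001;  u + w = √(2b)·v, so √(2b) = 1.476001/0.242 = 6.099178.
b = (√(2b))²/2 = 37.199968/2 = 18.599984.
(Check via u − w = 2F/√(2b): u − w = 1.954361, 2F/√(2b) = 1.954362.)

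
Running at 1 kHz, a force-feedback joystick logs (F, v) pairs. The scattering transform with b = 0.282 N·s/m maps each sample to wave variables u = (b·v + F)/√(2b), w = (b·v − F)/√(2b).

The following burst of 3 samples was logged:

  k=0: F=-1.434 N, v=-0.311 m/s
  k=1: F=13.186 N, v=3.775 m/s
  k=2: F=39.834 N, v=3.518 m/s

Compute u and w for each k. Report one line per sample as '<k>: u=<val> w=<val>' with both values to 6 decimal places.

k=0: b·v=0.282×(-0.311)=-0.087702; √(2b)=0.750999; u=(-0.087702+(-1.434))/0.750999=-2.026236, w=(-0.087702−(-1.434))/0.750999=1.792675
k=1: b·v=0.282×3.775=1.064550; √(2b)=0.750999; u=(1.064550+13.186)/0.750999=18.975450, w=(1.064550−13.186)/0.750999=-16.140427
k=2: b·v=0.282×3.518=0.992076; √(2b)=0.750999; u=(0.992076+39.834)/0.750999=54.362333, w=(0.992076−39.834)/0.750999=-51.720317

0: u=-2.026236 w=1.792675
1: u=18.975450 w=-16.140427
2: u=54.362333 w=-51.720317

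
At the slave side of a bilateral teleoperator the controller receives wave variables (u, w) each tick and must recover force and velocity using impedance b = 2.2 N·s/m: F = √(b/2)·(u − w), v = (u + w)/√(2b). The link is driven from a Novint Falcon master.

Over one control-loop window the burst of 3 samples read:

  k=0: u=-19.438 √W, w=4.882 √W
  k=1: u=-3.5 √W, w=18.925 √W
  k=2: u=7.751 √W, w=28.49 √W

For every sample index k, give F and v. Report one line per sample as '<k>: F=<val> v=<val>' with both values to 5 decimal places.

k=0: u−w=-24.32000, u+w=-14.55600; √(b/2)=1.04881, √(2b)=2.09762; F=1.04881×(-24.32)=-25.50703, v=-14.55600/2.09762=-6.93930
k=1: u−w=-22.42500, u+w=15.42500; √(b/2)=1.04881, √(2b)=2.09762; F=1.04881×(-22.425)=-23.51954, v=15.42500/2.09762=7.35358
k=2: u−w=-20.73900, u+w=36.24100; √(b/2)=1.04881, √(2b)=2.09762; F=1.04881×(-20.739)=-21.75125, v=36.24100/2.09762=17.27722

0: F=-25.50703 v=-6.93930
1: F=-23.51954 v=7.35358
2: F=-21.75125 v=17.27722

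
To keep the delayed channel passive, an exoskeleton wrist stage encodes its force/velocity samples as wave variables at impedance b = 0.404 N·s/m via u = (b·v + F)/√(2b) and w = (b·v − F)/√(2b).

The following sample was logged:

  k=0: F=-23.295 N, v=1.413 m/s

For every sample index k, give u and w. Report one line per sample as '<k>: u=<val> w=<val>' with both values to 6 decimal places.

0: u=-25.280283 w=26.550412

k=0: b·v=0.404×1.413=0.570852; √(2b)=0.898888; u=(0.570852+(-23.295))/0.898888=-25.280283, w=(0.570852−(-23.295))/0.898888=26.550412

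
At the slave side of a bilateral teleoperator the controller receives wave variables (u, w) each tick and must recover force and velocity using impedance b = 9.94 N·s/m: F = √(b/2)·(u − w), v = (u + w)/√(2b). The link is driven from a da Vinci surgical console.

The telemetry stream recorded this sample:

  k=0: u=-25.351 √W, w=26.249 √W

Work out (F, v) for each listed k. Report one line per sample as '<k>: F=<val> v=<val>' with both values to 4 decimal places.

k=0: u−w=-51.6000, u+w=0.8980; √(b/2)=2.2293, √(2b)=4.4587; F=2.2293×(-51.6)=-115.0344, v=0.8980/4.4587=0.2014

0: F=-115.0344 v=0.2014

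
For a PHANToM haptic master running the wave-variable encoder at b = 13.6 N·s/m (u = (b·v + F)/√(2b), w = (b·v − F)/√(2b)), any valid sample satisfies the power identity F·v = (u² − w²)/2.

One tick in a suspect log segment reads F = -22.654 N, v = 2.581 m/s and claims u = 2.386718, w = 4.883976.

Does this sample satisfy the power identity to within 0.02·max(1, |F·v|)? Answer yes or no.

no

F·v = (-22.654)×2.581 = -58.469974 W.
(u² − w²)/2 = (5.696423 − 23.853222)/2 = -9.078399 W.
|Δ| = 49.391575;  2% of max(1, |F·v|) = 1.169399.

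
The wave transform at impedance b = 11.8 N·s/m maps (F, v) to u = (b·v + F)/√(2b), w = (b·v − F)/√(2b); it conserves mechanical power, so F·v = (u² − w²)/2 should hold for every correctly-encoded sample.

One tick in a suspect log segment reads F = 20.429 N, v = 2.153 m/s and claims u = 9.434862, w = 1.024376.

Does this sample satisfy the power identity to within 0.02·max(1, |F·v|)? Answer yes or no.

F·v = 20.429×2.153 = 43.983637 W.
(u² − w²)/2 = (89.016621 − 1.049346)/2 = 43.983637 W.
|Δ| = 0.000000;  2% of max(1, |F·v|) = 0.879673.

yes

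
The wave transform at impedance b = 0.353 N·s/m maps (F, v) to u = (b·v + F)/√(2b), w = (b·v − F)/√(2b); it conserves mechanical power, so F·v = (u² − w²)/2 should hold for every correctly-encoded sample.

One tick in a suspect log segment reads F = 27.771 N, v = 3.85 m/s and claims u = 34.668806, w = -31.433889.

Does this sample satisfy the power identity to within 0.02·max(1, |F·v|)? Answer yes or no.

yes

F·v = 27.771×3.85 = 106.918350 W.
(u² − w²)/2 = (1201.926109 − 988.089378)/2 = 106.918366 W.
|Δ| = 0.000016;  2% of max(1, |F·v|) = 2.138367.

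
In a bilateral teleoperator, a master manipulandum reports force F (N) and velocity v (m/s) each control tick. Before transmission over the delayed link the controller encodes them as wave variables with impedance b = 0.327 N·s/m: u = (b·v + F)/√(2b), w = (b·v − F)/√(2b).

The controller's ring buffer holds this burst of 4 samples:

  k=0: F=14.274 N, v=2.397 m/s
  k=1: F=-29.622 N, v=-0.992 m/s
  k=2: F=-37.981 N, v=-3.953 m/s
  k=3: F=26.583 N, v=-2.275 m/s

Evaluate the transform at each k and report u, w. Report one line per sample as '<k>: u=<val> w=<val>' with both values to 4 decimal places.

k=0: b·v=0.327×2.397=0.7838; √(2b)=0.8087; u=(0.7838+14.274)/0.8087=18.6197, w=(0.7838−14.274)/0.8087=-16.6813
k=1: b·v=0.327×(-0.992)=-0.3244; √(2b)=0.8087; u=(-0.3244+(-29.622))/0.8087=-37.0302, w=(-0.3244−(-29.622))/0.8087=36.2279
k=2: b·v=0.327×(-3.953)=-1.2926; √(2b)=0.8087; u=(-1.2926+(-37.981))/0.8087=-48.5637, w=(-1.2926−(-37.981))/0.8087=45.3669
k=3: b·v=0.327×(-2.275)=-0.7439; √(2b)=0.8087; u=(-0.7439+26.583)/0.8087=31.9513, w=(-0.7439−26.583)/0.8087=-33.7911

0: u=18.6197 w=-16.6813
1: u=-37.0302 w=36.2279
2: u=-48.5637 w=45.3669
3: u=31.9513 w=-33.7911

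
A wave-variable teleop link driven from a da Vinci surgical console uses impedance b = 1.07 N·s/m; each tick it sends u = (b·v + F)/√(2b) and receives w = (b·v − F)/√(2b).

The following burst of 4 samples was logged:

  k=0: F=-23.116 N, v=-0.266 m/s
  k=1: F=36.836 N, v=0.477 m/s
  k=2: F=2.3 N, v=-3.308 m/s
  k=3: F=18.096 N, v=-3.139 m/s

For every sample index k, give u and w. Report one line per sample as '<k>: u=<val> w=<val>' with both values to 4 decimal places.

0: u=-15.9963 w=15.6072
1: u=25.5295 w=-24.8317
2: u=-0.8473 w=-3.9918
3: u=10.0742 w=-14.6662

k=0: b·v=1.07×(-0.266)=-0.2846; √(2b)=1.4629; u=(-0.2846+(-23.116))/1.4629=-15.9963, w=(-0.2846−(-23.116))/1.4629=15.6072
k=1: b·v=1.07×0.477=0.5104; √(2b)=1.4629; u=(0.5104+36.836)/1.4629=25.5295, w=(0.5104−36.836)/1.4629=-24.8317
k=2: b·v=1.07×(-3.308)=-3.5396; √(2b)=1.4629; u=(-3.5396+2.3)/1.4629=-0.8473, w=(-3.5396−2.3)/1.4629=-3.9918
k=3: b·v=1.07×(-3.139)=-3.3587; √(2b)=1.4629; u=(-3.3587+18.096)/1.4629=10.0742, w=(-3.3587−18.096)/1.4629=-14.6662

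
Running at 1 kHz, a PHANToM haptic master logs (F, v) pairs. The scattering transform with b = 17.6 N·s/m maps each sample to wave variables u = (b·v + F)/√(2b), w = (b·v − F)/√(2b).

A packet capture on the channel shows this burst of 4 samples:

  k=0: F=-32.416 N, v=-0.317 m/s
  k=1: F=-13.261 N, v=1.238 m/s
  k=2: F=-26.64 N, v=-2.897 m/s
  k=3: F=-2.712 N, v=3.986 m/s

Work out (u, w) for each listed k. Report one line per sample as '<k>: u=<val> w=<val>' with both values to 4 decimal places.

0: u=-6.4041 w=4.5233
1: u=1.4374 w=5.9076
2: u=-13.0841 w=-4.1037
3: u=11.3673 w=12.2815

k=0: b·v=17.6×(-0.317)=-5.5792; √(2b)=5.9330; u=(-5.5792+(-32.416))/5.9330=-6.4041, w=(-5.5792−(-32.416))/5.9330=4.5233
k=1: b·v=17.6×1.238=21.7888; √(2b)=5.9330; u=(21.7888+(-13.261))/5.9330=1.4374, w=(21.7888−(-13.261))/5.9330=5.9076
k=2: b·v=17.6×(-2.897)=-50.9872; √(2b)=5.9330; u=(-50.9872+(-26.64))/5.9330=-13.0841, w=(-50.9872−(-26.64))/5.9330=-4.1037
k=3: b·v=17.6×3.986=70.1536; √(2b)=5.9330; u=(70.1536+(-2.712))/5.9330=11.3673, w=(70.1536−(-2.712))/5.9330=12.2815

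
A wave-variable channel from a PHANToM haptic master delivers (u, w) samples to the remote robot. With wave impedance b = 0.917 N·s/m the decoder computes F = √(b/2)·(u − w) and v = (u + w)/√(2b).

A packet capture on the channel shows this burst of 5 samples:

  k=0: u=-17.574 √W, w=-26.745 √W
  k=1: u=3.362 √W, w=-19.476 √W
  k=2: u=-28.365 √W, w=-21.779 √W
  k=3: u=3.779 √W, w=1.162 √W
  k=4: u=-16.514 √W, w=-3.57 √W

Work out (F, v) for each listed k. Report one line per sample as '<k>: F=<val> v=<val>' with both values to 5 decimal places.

0: F=6.20993 v=-32.72580
1: F=15.46421 v=-11.89881
2: F=-4.45955 v=-37.02707
3: F=1.77204 v=3.64851
4: F=-8.76472 v=-14.83032

k=0: u−w=9.17100, u+w=-44.31900; √(b/2)=0.67713, √(2b)=1.35425; F=0.67713×9.171=6.20993, v=-44.31900/1.35425=-32.72580
k=1: u−w=22.83800, u+w=-16.11400; √(b/2)=0.67713, √(2b)=1.35425; F=0.67713×22.838=15.46421, v=-16.11400/1.35425=-11.89881
k=2: u−w=-6.58600, u+w=-50.14400; √(b/2)=0.67713, √(2b)=1.35425; F=0.67713×(-6.586)=-4.45955, v=-50.14400/1.35425=-37.02707
k=3: u−w=2.61700, u+w=4.94100; √(b/2)=0.67713, √(2b)=1.35425; F=0.67713×2.617=1.77204, v=4.94100/1.35425=3.64851
k=4: u−w=-12.94400, u+w=-20.08400; √(b/2)=0.67713, √(2b)=1.35425; F=0.67713×(-12.944)=-8.76472, v=-20.08400/1.35425=-14.83032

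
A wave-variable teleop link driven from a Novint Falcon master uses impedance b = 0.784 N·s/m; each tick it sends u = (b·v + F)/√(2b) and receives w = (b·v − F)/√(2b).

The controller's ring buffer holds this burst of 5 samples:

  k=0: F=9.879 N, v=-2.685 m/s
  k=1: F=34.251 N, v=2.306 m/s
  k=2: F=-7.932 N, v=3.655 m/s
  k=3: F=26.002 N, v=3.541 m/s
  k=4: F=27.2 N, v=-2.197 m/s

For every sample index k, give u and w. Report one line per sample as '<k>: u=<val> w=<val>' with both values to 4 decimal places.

0: u=6.2083 w=-9.5704
1: u=28.7965 w=-25.9089
2: u=-4.0461 w=8.6229
3: u=22.9821 w=-18.5481
4: u=20.3463 w=-23.0973

k=0: b·v=0.784×(-2.685)=-2.1050; √(2b)=1.2522; u=(-2.1050+9.879)/1.2522=6.2083, w=(-2.1050−9.879)/1.2522=-9.5704
k=1: b·v=0.784×2.306=1.8079; √(2b)=1.2522; u=(1.8079+34.251)/1.2522=28.7965, w=(1.8079−34.251)/1.2522=-25.9089
k=2: b·v=0.784×3.655=2.8655; √(2b)=1.2522; u=(2.8655+(-7.932))/1.2522=-4.0461, w=(2.8655−(-7.932))/1.2522=8.6229
k=3: b·v=0.784×3.541=2.7761; √(2b)=1.2522; u=(2.7761+26.002)/1.2522=22.9821, w=(2.7761−26.002)/1.2522=-18.5481
k=4: b·v=0.784×(-2.197)=-1.7224; √(2b)=1.2522; u=(-1.7224+27.2)/1.2522=20.3463, w=(-1.7224−27.2)/1.2522=-23.0973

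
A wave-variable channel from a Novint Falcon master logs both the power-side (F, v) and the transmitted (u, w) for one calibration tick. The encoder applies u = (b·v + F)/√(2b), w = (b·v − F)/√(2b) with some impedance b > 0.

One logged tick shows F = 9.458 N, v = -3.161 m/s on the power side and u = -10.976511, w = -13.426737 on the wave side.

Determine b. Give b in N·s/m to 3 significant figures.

u + w = -24.403248;  u + w = √(2b)·v, so √(2b) = -24.403248/(-3.161) = 7.720104.
b = (√(2b))²/2 = 59.600002/2 = 29.800001.
(Check via u − w = 2F/√(2b): u − w = 2.450226, 2F/√(2b) = 2.450226.)

b = 29.8 N·s/m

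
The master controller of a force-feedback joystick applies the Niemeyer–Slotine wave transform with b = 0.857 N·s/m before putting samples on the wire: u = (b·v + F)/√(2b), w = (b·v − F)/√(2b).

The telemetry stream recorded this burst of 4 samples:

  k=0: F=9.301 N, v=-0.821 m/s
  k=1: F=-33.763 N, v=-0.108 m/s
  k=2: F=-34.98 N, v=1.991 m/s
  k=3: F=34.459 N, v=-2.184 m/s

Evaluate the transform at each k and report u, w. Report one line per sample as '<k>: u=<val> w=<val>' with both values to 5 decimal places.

0: u=6.56692 w=-7.64177
1: u=-25.85976 w=25.71837
2: u=-25.41534 w=28.02195
3: u=24.89104 w=-27.75033

k=0: b·v=0.857×(-0.821)=-0.70360; √(2b)=1.30920; u=(-0.70360+9.301)/1.30920=6.56692, w=(-0.70360−9.301)/1.30920=-7.64177
k=1: b·v=0.857×(-0.108)=-0.09256; √(2b)=1.30920; u=(-0.09256+(-33.763))/1.30920=-25.85976, w=(-0.09256−(-33.763))/1.30920=25.71837
k=2: b·v=0.857×1.991=1.70629; √(2b)=1.30920; u=(1.70629+(-34.98))/1.30920=-25.41534, w=(1.70629−(-34.98))/1.30920=28.02195
k=3: b·v=0.857×(-2.184)=-1.87169; √(2b)=1.30920; u=(-1.87169+34.459)/1.30920=24.89104, w=(-1.87169−34.459)/1.30920=-27.75033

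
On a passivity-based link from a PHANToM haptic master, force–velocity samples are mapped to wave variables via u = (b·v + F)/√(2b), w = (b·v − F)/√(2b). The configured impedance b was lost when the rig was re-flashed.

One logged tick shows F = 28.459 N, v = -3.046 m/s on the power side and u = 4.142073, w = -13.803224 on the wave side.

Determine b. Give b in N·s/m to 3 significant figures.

b = 5.03 N·s/m

u + w = -9.661151;  u + w = √(2b)·v, so √(2b) = -9.661151/(-3.046) = 3.171750.
b = (√(2b))²/2 = 10.059999/2 = 5.030000.
(Check via u − w = 2F/√(2b): u − w = 17.945297, 2F/√(2b) = 17.945297.)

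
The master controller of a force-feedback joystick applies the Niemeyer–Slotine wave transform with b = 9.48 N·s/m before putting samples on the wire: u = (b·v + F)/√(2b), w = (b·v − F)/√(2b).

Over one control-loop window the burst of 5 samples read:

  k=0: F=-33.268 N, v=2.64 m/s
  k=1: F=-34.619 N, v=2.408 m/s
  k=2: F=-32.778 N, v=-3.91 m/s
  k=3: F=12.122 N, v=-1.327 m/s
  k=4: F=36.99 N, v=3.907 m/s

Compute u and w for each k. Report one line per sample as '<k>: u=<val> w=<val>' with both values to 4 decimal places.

0: u=-1.8926 w=13.3879
1: u=-2.7079 w=13.1931
2: u=-16.0404 w=-0.9850
3: u=-0.1052 w=-5.6730
4: u=17.0012 w=0.0111

k=0: b·v=9.48×2.64=25.0272; √(2b)=4.3543; u=(25.0272+(-33.268))/4.3543=-1.8926, w=(25.0272−(-33.268))/4.3543=13.3879
k=1: b·v=9.48×2.408=22.8278; √(2b)=4.3543; u=(22.8278+(-34.619))/4.3543=-2.7079, w=(22.8278−(-34.619))/4.3543=13.1931
k=2: b·v=9.48×(-3.91)=-37.0668; √(2b)=4.3543; u=(-37.0668+(-32.778))/4.3543=-16.0404, w=(-37.0668−(-32.778))/4.3543=-0.9850
k=3: b·v=9.48×(-1.327)=-12.5800; √(2b)=4.3543; u=(-12.5800+12.122)/4.3543=-0.1052, w=(-12.5800−12.122)/4.3543=-5.6730
k=4: b·v=9.48×3.907=37.0384; √(2b)=4.3543; u=(37.0384+36.99)/4.3543=17.0012, w=(37.0384−36.99)/4.3543=0.0111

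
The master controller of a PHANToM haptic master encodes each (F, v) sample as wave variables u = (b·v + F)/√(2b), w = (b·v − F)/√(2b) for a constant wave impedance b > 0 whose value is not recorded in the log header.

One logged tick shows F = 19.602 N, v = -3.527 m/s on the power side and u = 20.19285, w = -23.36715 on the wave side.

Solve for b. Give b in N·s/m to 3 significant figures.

u + w = -3.1743;  u + w = √(2b)·v, so √(2b) = -3.1743/(-3.527) = 0.9000.
b = (√(2b))²/2 = 0.8100/2 = 0.4050.
(Check via u − w = 2F/√(2b): u − w = 43.5600, 2F/√(2b) = 43.5600.)

b = 0.405 N·s/m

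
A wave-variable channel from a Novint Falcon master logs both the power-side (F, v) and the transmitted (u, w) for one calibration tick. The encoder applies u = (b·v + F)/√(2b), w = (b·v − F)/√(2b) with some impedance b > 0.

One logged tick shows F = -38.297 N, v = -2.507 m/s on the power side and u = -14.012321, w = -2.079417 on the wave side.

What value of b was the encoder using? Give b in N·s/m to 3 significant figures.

b = 20.6 N·s/m

u + w = -16.091738;  u + w = √(2b)·v, so √(2b) = -16.091738/(-2.507) = 6.418723.
b = (√(2b))²/2 = 41.200002/2 = 20.600001.
(Check via u − w = 2F/√(2b): u − w = -11.932904, 2F/√(2b) = -11.932904.)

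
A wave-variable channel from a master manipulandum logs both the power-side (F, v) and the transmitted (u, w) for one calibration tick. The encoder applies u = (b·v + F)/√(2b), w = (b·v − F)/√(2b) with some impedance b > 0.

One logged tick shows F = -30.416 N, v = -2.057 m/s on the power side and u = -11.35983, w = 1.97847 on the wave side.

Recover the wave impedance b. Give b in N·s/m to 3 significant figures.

b = 10.4 N·s/m

u + w = -9.38136;  u + w = √(2b)·v, so √(2b) = -9.38136/(-2.057) = 4.56070.
b = (√(2b))²/2 = 20.79998/2 = 10.39999.
(Check via u − w = 2F/√(2b): u − w = -13.33830, 2F/√(2b) = -13.33830.)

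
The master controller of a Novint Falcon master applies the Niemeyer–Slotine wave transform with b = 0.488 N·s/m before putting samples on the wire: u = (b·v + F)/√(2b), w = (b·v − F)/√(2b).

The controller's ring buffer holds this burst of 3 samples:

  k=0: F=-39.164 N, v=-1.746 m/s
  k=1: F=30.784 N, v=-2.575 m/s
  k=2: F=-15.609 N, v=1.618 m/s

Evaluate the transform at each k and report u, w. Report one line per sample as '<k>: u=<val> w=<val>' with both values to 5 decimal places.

k=0: b·v=0.488×(-1.746)=-0.85205; √(2b)=0.98793; u=(-0.85205+(-39.164))/0.98793=-40.50506, w=(-0.85205−(-39.164))/0.98793=38.78014
k=1: b·v=0.488×(-2.575)=-1.25660; √(2b)=0.98793; u=(-1.25660+30.784)/0.98793=29.88824, w=(-1.25660−30.784)/0.98793=-32.43215
k=2: b·v=0.488×1.618=0.78958; √(2b)=0.98793; u=(0.78958+(-15.609))/0.98793=-15.00052, w=(0.78958−(-15.609))/0.98793=16.59898

0: u=-40.50506 w=38.78014
1: u=29.88824 w=-32.43215
2: u=-15.00052 w=16.59898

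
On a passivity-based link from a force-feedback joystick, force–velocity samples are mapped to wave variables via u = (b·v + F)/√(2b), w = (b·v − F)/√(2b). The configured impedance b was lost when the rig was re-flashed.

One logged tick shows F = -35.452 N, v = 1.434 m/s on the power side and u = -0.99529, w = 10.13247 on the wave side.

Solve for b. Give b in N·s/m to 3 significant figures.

u + w = 9.13718;  u + w = √(2b)·v, so √(2b) = 9.13718/1.434 = 6.37181.
b = (√(2b))²/2 = 40.60000/2 = 20.30000.
(Check via u − w = 2F/√(2b): u − w = -11.12776, 2F/√(2b) = -11.12776.)

b = 20.3 N·s/m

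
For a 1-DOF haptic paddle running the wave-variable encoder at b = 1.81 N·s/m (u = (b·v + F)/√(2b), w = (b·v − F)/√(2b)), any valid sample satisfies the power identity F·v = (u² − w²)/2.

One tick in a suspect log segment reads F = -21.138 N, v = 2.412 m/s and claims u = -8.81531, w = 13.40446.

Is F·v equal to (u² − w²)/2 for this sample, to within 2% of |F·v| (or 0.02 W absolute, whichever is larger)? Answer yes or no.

yes

F·v = (-21.138)×2.412 = -50.9849 W.
(u² − w²)/2 = (77.7097 − 179.6795)/2 = -50.9849 W.
|Δ| = 0.0001;  2% of max(1, |F·v|) = 1.0197.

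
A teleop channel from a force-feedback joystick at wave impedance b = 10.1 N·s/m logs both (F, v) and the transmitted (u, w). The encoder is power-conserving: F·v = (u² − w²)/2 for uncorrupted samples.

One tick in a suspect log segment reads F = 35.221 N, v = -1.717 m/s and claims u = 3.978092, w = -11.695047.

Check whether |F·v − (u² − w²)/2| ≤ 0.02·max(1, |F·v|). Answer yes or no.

yes

F·v = 35.221×(-1.717) = -60.474457 W.
(u² − w²)/2 = (15.825216 − 136.774124)/2 = -60.474454 W.
|Δ| = 0.000003;  2% of max(1, |F·v|) = 1.209489.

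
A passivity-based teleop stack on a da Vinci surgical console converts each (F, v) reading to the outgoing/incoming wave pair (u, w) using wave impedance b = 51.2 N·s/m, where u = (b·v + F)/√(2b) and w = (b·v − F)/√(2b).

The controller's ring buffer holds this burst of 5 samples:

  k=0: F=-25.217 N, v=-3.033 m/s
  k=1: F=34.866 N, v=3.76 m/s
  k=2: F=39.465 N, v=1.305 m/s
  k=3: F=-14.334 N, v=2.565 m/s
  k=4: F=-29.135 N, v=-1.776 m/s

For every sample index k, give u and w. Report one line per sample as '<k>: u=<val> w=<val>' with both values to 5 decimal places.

k=0: b·v=51.2×(-3.033)=-155.28960; √(2b)=10.11929; u=(-155.28960+(-25.217))/10.11929=-17.83787, w=(-155.28960−(-25.217))/10.11929=-12.85393
k=1: b·v=51.2×3.76=192.51200; √(2b)=10.11929; u=(192.51200+34.866)/10.11929=22.46976, w=(192.51200−34.866)/10.11929=15.57876
k=2: b·v=51.2×1.305=66.81600; √(2b)=10.11929; u=(66.81600+39.465)/10.11929=10.50281, w=(66.81600−39.465)/10.11929=2.70286
k=3: b·v=51.2×2.565=131.32800; √(2b)=10.11929; u=(131.32800+(-14.334))/10.11929=11.56148, w=(131.32800−(-14.334))/10.11929=14.39449
k=4: b·v=51.2×(-1.776)=-90.93120; √(2b)=10.11929; u=(-90.93120+(-29.135))/10.11929=-11.86508, w=(-90.93120−(-29.135))/10.11929=-6.10677

0: u=-17.83787 w=-12.85393
1: u=22.46976 w=15.57876
2: u=10.50281 w=2.70286
3: u=11.56148 w=14.39449
4: u=-11.86508 w=-6.10677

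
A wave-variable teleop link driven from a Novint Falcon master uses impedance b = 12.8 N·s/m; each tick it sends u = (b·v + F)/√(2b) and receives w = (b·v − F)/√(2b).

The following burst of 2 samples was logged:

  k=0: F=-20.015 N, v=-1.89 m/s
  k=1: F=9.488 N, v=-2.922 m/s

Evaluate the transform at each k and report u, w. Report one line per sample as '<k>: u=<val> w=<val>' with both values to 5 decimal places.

k=0: b·v=12.8×(-1.89)=-24.19200; √(2b)=5.05964; u=(-24.19200+(-20.015))/5.05964=-8.73718, w=(-24.19200−(-20.015))/5.05964=-0.82555
k=1: b·v=12.8×(-2.922)=-37.40160; √(2b)=5.05964; u=(-37.40160+9.488)/5.05964=-5.51691, w=(-37.40160−9.488)/5.05964=-9.26737

0: u=-8.73718 w=-0.82555
1: u=-5.51691 w=-9.26737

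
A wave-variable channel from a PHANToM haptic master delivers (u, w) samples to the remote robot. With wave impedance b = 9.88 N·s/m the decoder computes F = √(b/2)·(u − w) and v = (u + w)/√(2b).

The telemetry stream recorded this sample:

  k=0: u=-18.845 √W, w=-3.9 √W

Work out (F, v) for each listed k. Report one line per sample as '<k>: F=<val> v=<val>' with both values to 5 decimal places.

k=0: u−w=-14.94500, u+w=-22.74500; √(b/2)=2.22261, √(2b)=4.44522; F=2.22261×(-14.945)=-33.21692, v=-22.74500/4.44522=-5.11673

0: F=-33.21692 v=-5.11673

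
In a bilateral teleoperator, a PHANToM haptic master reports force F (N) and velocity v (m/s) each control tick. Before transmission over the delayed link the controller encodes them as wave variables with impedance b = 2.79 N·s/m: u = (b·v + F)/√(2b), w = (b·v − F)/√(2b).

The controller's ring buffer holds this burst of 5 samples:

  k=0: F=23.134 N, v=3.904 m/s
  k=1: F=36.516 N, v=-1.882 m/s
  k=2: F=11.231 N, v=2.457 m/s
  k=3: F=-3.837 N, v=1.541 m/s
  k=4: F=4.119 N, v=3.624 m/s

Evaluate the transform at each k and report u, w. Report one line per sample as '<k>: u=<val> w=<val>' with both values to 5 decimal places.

k=0: b·v=2.79×3.904=10.89216; √(2b)=2.36220; u=(10.89216+23.134)/2.36220=14.40442, w=(10.89216−23.134)/2.36220=-5.18238
k=1: b·v=2.79×(-1.882)=-5.25078; √(2b)=2.36220; u=(-5.25078+36.516)/2.36220=13.23562, w=(-5.25078−36.516)/2.36220=-17.68129
k=2: b·v=2.79×2.457=6.85503; √(2b)=2.36220; u=(6.85503+11.231)/2.36220=7.65643, w=(6.85503−11.231)/2.36220=-1.85250
k=3: b·v=2.79×1.541=4.29939; √(2b)=2.36220; u=(4.29939+(-3.837))/2.36220=0.19575, w=(4.29939−(-3.837))/2.36220=3.44441
k=4: b·v=2.79×3.624=10.11096; √(2b)=2.36220; u=(10.11096+4.119)/2.36220=6.02402, w=(10.11096−4.119)/2.36220=2.53660

0: u=14.40442 w=-5.18238
1: u=13.23562 w=-17.68129
2: u=7.65643 w=-1.85250
3: u=0.19575 w=3.44441
4: u=6.02402 w=2.53660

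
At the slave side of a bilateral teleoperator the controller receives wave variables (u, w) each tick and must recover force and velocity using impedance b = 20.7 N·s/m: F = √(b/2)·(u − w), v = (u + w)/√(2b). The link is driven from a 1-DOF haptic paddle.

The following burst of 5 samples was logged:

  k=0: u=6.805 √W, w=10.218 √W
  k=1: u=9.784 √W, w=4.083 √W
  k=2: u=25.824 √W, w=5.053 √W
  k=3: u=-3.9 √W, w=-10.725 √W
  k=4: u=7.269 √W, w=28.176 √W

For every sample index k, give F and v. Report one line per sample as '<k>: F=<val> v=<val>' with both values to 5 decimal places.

k=0: u−w=-3.41300, u+w=17.02300; √(b/2)=3.21714, √(2b)=6.43428; F=3.21714×(-3.413)=-10.98010, v=17.02300/6.43428=2.64567
k=1: u−w=5.70100, u+w=13.86700; √(b/2)=3.21714, √(2b)=6.43428; F=3.21714×5.701=18.34092, v=13.86700/6.43428=2.15517
k=2: u−w=20.77100, u+w=30.87700; √(b/2)=3.21714, √(2b)=6.43428; F=3.21714×20.771=66.82325, v=30.87700/6.43428=4.79883
k=3: u−w=6.82500, u+w=-14.62500; √(b/2)=3.21714, √(2b)=6.43428; F=3.21714×6.825=21.95699, v=-14.62500/6.43428=-2.27298
k=4: u−w=-20.90700, u+w=35.44500; √(b/2)=3.21714, √(2b)=6.43428; F=3.21714×(-20.907)=-67.26078, v=35.44500/6.43428=5.50877

0: F=-10.98010 v=2.64567
1: F=18.34092 v=2.15517
2: F=66.82325 v=4.79883
3: F=21.95699 v=-2.27298
4: F=-67.26078 v=5.50877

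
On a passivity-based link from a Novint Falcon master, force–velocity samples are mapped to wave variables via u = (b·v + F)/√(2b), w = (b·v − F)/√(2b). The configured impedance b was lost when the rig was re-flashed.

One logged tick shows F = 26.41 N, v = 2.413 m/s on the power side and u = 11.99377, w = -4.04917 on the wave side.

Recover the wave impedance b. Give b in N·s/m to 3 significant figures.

b = 5.42 N·s/m

u + w = 7.9446;  u + w = √(2b)·v, so √(2b) = 7.9446/2.413 = 3.2924.
b = (√(2b))²/2 = 10.8400/2 = 5.4200.
(Check via u − w = 2F/√(2b): u − w = 16.0429, 2F/√(2b) = 16.0429.)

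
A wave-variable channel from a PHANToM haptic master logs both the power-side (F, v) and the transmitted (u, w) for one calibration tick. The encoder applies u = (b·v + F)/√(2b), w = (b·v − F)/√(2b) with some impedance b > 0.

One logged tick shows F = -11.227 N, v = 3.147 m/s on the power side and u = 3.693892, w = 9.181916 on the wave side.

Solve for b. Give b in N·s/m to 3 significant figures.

b = 8.37 N·s/m

u + w = 12.875808;  u + w = √(2b)·v, so √(2b) = 12.875808/3.147 = 4.091455.
b = (√(2b))²/2 = 16.740002/2 = 8.370001.
(Check via u − w = 2F/√(2b): u − w = -5.488024, 2F/√(2b) = -5.488024.)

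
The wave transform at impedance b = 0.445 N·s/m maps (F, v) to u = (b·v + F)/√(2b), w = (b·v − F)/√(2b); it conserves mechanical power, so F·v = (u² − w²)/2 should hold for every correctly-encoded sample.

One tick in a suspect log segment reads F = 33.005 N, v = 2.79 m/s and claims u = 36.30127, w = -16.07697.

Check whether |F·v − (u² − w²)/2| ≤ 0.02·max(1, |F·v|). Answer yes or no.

no

F·v = 33.005×2.79 = 92.08395 W.
(u² − w²)/2 = (1317.78220 − 258.46896)/2 = 529.65662 W.
|Δ| = 437.57267;  2% of max(1, |F·v|) = 1.84168.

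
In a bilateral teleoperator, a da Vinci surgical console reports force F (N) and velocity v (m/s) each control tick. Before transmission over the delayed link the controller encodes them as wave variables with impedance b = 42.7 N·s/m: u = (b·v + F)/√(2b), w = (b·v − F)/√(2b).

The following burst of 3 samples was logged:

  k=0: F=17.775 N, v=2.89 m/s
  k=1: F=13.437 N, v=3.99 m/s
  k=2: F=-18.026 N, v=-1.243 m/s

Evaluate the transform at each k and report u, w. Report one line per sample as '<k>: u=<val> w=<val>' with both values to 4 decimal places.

0: u=15.2770 w=11.4301
1: u=19.8902 w=16.9822
2: u=-7.6940 w=-3.7928

k=0: b·v=42.7×2.89=123.4030; √(2b)=9.2412; u=(123.4030+17.775)/9.2412=15.2770, w=(123.4030−17.775)/9.2412=11.4301
k=1: b·v=42.7×3.99=170.3730; √(2b)=9.2412; u=(170.3730+13.437)/9.2412=19.8902, w=(170.3730−13.437)/9.2412=16.9822
k=2: b·v=42.7×(-1.243)=-53.0761; √(2b)=9.2412; u=(-53.0761+(-18.026))/9.2412=-7.6940, w=(-53.0761−(-18.026))/9.2412=-3.7928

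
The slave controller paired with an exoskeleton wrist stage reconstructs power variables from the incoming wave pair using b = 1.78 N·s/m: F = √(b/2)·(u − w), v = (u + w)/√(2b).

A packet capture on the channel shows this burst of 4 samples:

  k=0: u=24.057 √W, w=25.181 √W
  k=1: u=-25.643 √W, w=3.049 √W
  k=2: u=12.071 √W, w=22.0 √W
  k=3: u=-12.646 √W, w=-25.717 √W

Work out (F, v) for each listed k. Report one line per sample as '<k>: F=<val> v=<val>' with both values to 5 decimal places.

k=0: u−w=-1.12400, u+w=49.23800; √(b/2)=0.94340, √(2b)=1.88680; F=0.94340×(-1.124)=-1.06038, v=49.23800/1.88680=26.09609
k=1: u−w=-28.69200, u+w=-22.59400; √(b/2)=0.94340, √(2b)=1.88680; F=0.94340×(-28.692)=-27.06798, v=-22.59400/1.88680=-11.97480
k=2: u−w=-9.92900, u+w=34.07100; √(b/2)=0.94340, √(2b)=1.88680; F=0.94340×(-9.929)=-9.36700, v=34.07100/1.88680=18.05759
k=3: u−w=13.07100, u+w=-38.36300; √(b/2)=0.94340, √(2b)=1.88680; F=0.94340×13.071=12.33116, v=-38.36300/1.88680=-20.33235

0: F=-1.06038 v=26.09609
1: F=-27.06798 v=-11.97480
2: F=-9.36700 v=18.05759
3: F=12.33116 v=-20.33235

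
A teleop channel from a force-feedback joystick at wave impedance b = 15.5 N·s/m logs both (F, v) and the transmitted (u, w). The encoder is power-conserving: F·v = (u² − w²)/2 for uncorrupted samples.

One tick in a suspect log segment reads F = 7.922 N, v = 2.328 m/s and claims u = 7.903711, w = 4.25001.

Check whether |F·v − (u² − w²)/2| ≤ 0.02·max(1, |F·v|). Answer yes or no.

no

F·v = 7.922×2.328 = 18.442416 W.
(u² − w²)/2 = (62.468648 − 18.062585)/2 = 22.203031 W.
|Δ| = 3.760615;  2% of max(1, |F·v|) = 0.368848.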